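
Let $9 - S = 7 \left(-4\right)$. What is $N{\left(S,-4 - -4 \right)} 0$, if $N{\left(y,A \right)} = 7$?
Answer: $0$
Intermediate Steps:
$S = 37$ ($S = 9 - 7 \left(-4\right) = 9 - -28 = 9 + 28 = 37$)
$N{\left(S,-4 - -4 \right)} 0 = 7 \cdot 0 = 0$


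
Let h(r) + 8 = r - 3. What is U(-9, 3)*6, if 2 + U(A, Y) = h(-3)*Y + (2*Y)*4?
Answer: -120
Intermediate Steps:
h(r) = -11 + r (h(r) = -8 + (r - 3) = -8 + (-3 + r) = -11 + r)
U(A, Y) = -2 - 6*Y (U(A, Y) = -2 + ((-11 - 3)*Y + (2*Y)*4) = -2 + (-14*Y + 8*Y) = -2 - 6*Y)
U(-9, 3)*6 = (-2 - 6*3)*6 = (-2 - 18)*6 = -20*6 = -120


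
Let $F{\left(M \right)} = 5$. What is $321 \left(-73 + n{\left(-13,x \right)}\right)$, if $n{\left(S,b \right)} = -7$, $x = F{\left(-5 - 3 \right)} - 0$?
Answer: $-25680$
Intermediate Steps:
$x = 5$ ($x = 5 - 0 = 5 + 0 = 5$)
$321 \left(-73 + n{\left(-13,x \right)}\right) = 321 \left(-73 - 7\right) = 321 \left(-80\right) = -25680$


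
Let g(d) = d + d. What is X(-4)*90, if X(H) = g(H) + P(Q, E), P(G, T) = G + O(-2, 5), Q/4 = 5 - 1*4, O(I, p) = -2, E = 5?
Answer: -540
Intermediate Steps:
g(d) = 2*d
Q = 4 (Q = 4*(5 - 1*4) = 4*(5 - 4) = 4*1 = 4)
P(G, T) = -2 + G (P(G, T) = G - 2 = -2 + G)
X(H) = 2 + 2*H (X(H) = 2*H + (-2 + 4) = 2*H + 2 = 2 + 2*H)
X(-4)*90 = (2 + 2*(-4))*90 = (2 - 8)*90 = -6*90 = -540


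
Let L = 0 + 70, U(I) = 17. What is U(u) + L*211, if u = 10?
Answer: 14787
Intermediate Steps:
L = 70
U(u) + L*211 = 17 + 70*211 = 17 + 14770 = 14787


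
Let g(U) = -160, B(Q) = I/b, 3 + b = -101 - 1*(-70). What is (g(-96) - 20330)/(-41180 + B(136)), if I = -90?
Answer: 69666/140003 ≈ 0.49760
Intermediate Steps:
b = -34 (b = -3 + (-101 - 1*(-70)) = -3 + (-101 + 70) = -3 - 31 = -34)
B(Q) = 45/17 (B(Q) = -90/(-34) = -90*(-1/34) = 45/17)
(g(-96) - 20330)/(-41180 + B(136)) = (-160 - 20330)/(-41180 + 45/17) = -20490/(-700015/17) = -20490*(-17/700015) = 69666/140003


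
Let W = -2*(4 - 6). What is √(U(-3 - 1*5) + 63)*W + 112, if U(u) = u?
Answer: 112 + 4*√55 ≈ 141.66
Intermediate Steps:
W = 4 (W = -2*(-2) = 4)
√(U(-3 - 1*5) + 63)*W + 112 = √((-3 - 1*5) + 63)*4 + 112 = √((-3 - 5) + 63)*4 + 112 = √(-8 + 63)*4 + 112 = √55*4 + 112 = 4*√55 + 112 = 112 + 4*√55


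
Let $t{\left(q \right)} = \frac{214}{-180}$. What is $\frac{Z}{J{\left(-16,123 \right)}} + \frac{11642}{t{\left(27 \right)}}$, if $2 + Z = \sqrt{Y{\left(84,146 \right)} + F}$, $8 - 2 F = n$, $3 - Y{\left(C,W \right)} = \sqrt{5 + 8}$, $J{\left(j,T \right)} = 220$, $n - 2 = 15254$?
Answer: $- \frac{115255907}{11770} + \frac{i \sqrt{7621 + \sqrt{13}}}{220} \approx -9792.3 + 0.3969 i$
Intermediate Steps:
$n = 15256$ ($n = 2 + 15254 = 15256$)
$Y{\left(C,W \right)} = 3 - \sqrt{13}$ ($Y{\left(C,W \right)} = 3 - \sqrt{5 + 8} = 3 - \sqrt{13}$)
$F = -7624$ ($F = 4 - 7628 = -7624$)
$t{\left(q \right)} = - \frac{107}{90}$ ($t{\left(q \right)} = 214 \left(- \frac{1}{180}\right) = - \frac{107}{90}$)
$Z = -2 + \sqrt{-7621 - \sqrt{13}}$ ($Z = -2 + \sqrt{\left(3 - \sqrt{13}\right) - 7624} = -2 + \sqrt{-7621 - \sqrt{13}} \approx -2.0 + 87.319 i$)
$\frac{Z}{J{\left(-16,123 \right)}} + \frac{11642}{t{\left(27 \right)}} = \frac{-2 + i \sqrt{7621 + \sqrt{13}}}{220} + \frac{11642}{- \frac{107}{90}} = \left(-2 + i \sqrt{7621 + \sqrt{13}}\right) \frac{1}{220} + 11642 \left(- \frac{90}{107}\right) = \left(- \frac{1}{110} + \frac{i \sqrt{7621 + \sqrt{13}}}{220}\right) - \frac{1047780}{107} = - \frac{115255907}{11770} + \frac{i \sqrt{7621 + \sqrt{13}}}{220}$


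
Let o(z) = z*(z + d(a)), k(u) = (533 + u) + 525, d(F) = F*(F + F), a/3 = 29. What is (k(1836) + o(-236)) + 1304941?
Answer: -2209037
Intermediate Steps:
a = 87 (a = 3*29 = 87)
d(F) = 2*F**2 (d(F) = F*(2*F) = 2*F**2)
k(u) = 1058 + u
o(z) = z*(15138 + z) (o(z) = z*(z + 2*87**2) = z*(z + 2*7569) = z*(z + 15138) = z*(15138 + z))
(k(1836) + o(-236)) + 1304941 = ((1058 + 1836) - 236*(15138 - 236)) + 1304941 = (2894 - 236*14902) + 1304941 = (2894 - 3516872) + 1304941 = -3513978 + 1304941 = -2209037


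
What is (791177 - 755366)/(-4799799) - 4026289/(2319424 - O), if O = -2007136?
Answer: -2164479595119/2307402040160 ≈ -0.93806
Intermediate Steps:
(791177 - 755366)/(-4799799) - 4026289/(2319424 - O) = (791177 - 755366)/(-4799799) - 4026289/(2319424 - 1*(-2007136)) = 35811*(-1/4799799) - 4026289/(2319424 + 2007136) = -3979/533311 - 4026289/4326560 = -2164479595119/2307402040160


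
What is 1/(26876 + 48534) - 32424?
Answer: -2445093839/75410 ≈ -32424.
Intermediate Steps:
1/(26876 + 48534) - 32424 = 1/75410 - 32424 = -2445093839/75410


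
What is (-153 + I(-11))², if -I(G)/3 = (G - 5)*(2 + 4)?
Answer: 18225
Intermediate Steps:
I(G) = 90 - 18*G (I(G) = -3*(G - 5)*(2 + 4) = -3*(-5 + G)*6 = -3*(-30 + 6*G) = 90 - 18*G)
(-153 + I(-11))² = (-153 + (90 - 18*(-11)))² = (-153 + (90 + 198))² = (-153 + 288)² = 135² = 18225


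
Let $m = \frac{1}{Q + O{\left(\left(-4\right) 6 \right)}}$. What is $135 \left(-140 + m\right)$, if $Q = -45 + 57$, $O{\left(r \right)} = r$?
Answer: $- \frac{75645}{4} \approx -18911.0$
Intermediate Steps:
$Q = 12$
$m = - \frac{1}{12}$ ($m = \frac{1}{12 - 24} = \frac{1}{-12} = - \frac{1}{12} \approx -0.083333$)
$135 \left(-140 + m\right) = 135 \left(-140 - \frac{1}{12}\right) = 135 \left(- \frac{1681}{12}\right) = - \frac{75645}{4}$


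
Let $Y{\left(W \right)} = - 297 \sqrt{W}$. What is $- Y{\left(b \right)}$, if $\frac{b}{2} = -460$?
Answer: $594 i \sqrt{230} \approx 9008.5 i$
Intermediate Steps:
$b = -920$ ($b = 2 \left(-460\right) = -920$)
$- Y{\left(b \right)} = - \left(-297\right) \sqrt{-920} = - \left(-297\right) 2 i \sqrt{230} = - \left(-594\right) i \sqrt{230} = 594 i \sqrt{230}$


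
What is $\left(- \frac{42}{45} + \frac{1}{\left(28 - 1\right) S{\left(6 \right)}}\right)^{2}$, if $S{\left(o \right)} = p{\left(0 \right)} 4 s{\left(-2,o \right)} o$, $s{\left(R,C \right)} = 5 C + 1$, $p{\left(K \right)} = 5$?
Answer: $\frac{8787750049}{10088193600} \approx 0.87109$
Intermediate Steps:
$s{\left(R,C \right)} = 1 + 5 C$
$S{\left(o \right)} = 5 o \left(4 + 20 o\right)$ ($S{\left(o \right)} = 5 \cdot 4 \left(1 + 5 o\right) o = 5 \left(4 + 20 o\right) o = 5 o \left(4 + 20 o\right)$)
$\left(- \frac{42}{45} + \frac{1}{\left(28 - 1\right) S{\left(6 \right)}}\right)^{2} = \left(- \frac{42}{45} + \frac{1}{\left(28 - 1\right) 20 \cdot 6 \left(1 + 5 \cdot 6\right)}\right)^{2} = \left(\left(-42\right) \frac{1}{45} + \frac{1}{27 \cdot 20 \cdot 6 \left(1 + 30\right)}\right)^{2} = \left(- \frac{14}{15} + \frac{1}{27 \cdot 20 \cdot 6 \cdot 31}\right)^{2} = \left(- \frac{14}{15} + \frac{1}{27 \cdot 3720}\right)^{2} = \left(- \frac{14}{15} + \frac{1}{27} \cdot \frac{1}{3720}\right)^{2} = \left(- \frac{14}{15} + \frac{1}{100440}\right)^{2} = \left(- \frac{93743}{100440}\right)^{2} = \frac{8787750049}{10088193600}$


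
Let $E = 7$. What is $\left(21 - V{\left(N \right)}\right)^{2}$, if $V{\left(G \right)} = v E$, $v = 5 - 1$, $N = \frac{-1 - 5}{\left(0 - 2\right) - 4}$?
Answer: $49$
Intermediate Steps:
$N = 1$ ($N = - \frac{6}{-2 - 4} = - \frac{6}{-6} = \left(-6\right) \left(- \frac{1}{6}\right) = 1$)
$v = 4$
$V{\left(G \right)} = 28$ ($V{\left(G \right)} = 4 \cdot 7 = 28$)
$\left(21 - V{\left(N \right)}\right)^{2} = \left(21 - 28\right)^{2} = \left(-7\right)^{2} = 49$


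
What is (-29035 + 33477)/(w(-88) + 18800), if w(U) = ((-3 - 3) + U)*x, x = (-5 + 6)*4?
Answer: 2221/9212 ≈ 0.24110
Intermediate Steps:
x = 4 (x = 1*4 = 4)
w(U) = -24 + 4*U (w(U) = ((-3 - 3) + U)*4 = (-6 + U)*4 = -24 + 4*U)
(-29035 + 33477)/(w(-88) + 18800) = (-29035 + 33477)/((-24 + 4*(-88)) + 18800) = 4442/((-24 - 352) + 18800) = 4442/(-376 + 18800) = 4442/18424 = 4442*(1/18424) = 2221/9212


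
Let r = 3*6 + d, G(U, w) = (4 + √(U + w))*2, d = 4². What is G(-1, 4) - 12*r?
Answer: -400 + 2*√3 ≈ -396.54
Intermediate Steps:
d = 16
G(U, w) = 8 + 2*√(U + w)
r = 34 (r = 3*6 + 16 = 18 + 16 = 34)
G(-1, 4) - 12*r = (8 + 2*√(-1 + 4)) - 12*34 = (8 + 2*√3) - 408 = -400 + 2*√3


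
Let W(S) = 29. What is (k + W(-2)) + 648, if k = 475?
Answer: 1152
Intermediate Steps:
(k + W(-2)) + 648 = (475 + 29) + 648 = 504 + 648 = 1152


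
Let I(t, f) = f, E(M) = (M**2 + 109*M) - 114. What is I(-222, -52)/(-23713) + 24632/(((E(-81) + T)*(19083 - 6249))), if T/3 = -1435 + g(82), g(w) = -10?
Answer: 84752440/44439181659 ≈ 0.0019072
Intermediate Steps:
E(M) = -114 + M**2 + 109*M
T = -4335 (T = 3*(-1435 - 10) = 3*(-1445) = -4335)
I(-222, -52)/(-23713) + 24632/(((E(-81) + T)*(19083 - 6249))) = -52/(-23713) + 24632/((((-114 + (-81)**2 + 109*(-81)) - 4335)*(19083 - 6249))) = -52*(-1/23713) + 24632/((((-114 + 6561 - 8829) - 4335)*12834)) = 52/23713 + 24632/(((-2382 - 4335)*12834)) = 52/23713 + 24632/((-6717*12834)) = 52/23713 + 24632/(-86205978) = 52/23713 + 24632*(-1/86205978) = 52/23713 - 12316/43102989 = 84752440/44439181659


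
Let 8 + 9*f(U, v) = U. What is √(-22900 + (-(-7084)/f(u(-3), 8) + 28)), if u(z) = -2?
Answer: I*√731190/5 ≈ 171.02*I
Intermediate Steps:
f(U, v) = -8/9 + U/9
√(-22900 + (-(-7084)/f(u(-3), 8) + 28)) = √(-22900 + (-(-7084)/(-8/9 + (⅑)*(-2)) + 28)) = √(-22900 + (-(-7084)/(-8/9 - 2/9) + 28)) = √(-22900 + (-(-7084)/(-10/9) + 28)) = √(-22900 + (-(-7084)*(-9)/10 + 28)) = √(-22900 + (-77*414/5 + 28)) = √(-22900 + (-31878/5 + 28)) = √(-22900 - 31738/5) = √(-146238/5) = I*√731190/5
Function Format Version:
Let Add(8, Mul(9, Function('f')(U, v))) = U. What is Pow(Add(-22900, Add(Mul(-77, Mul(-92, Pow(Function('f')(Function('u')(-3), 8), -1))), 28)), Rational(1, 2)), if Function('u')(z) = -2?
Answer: Mul(Rational(1, 5), I, Pow(731190, Rational(1, 2))) ≈ Mul(171.02, I)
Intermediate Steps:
Function('f')(U, v) = Add(Rational(-8, 9), Mul(Rational(1, 9), U))
Pow(Add(-22900, Add(Mul(-77, Mul(-92, Pow(Function('f')(Function('u')(-3), 8), -1))), 28)), Rational(1, 2)) = Pow(Add(-22900, Add(Mul(-77, Mul(-92, Pow(Add(Rational(-8, 9), Mul(Rational(1, 9), -2)), -1))), 28)), Rational(1, 2)) = Pow(Add(-22900, Add(Mul(-77, Mul(-92, Pow(Add(Rational(-8, 9), Rational(-2, 9)), -1))), 28)), Rational(1, 2)) = Pow(Add(-22900, Add(Mul(-77, Mul(-92, Pow(Rational(-10, 9), -1))), 28)), Rational(1, 2)) = Pow(Add(-22900, Add(Mul(-77, Mul(-92, Rational(-9, 10))), 28)), Rational(1, 2)) = Pow(Add(-22900, Add(Mul(-77, Rational(414, 5)), 28)), Rational(1, 2)) = Pow(Add(-22900, Add(Rational(-31878, 5), 28)), Rational(1, 2)) = Pow(Add(-22900, Rational(-31738, 5)), Rational(1, 2)) = Pow(Rational(-146238, 5), Rational(1, 2)) = Mul(Rational(1, 5), I, Pow(731190, Rational(1, 2)))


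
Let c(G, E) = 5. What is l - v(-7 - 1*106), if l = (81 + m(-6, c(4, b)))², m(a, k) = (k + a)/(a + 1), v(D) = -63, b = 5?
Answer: 166411/25 ≈ 6656.4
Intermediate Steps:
m(a, k) = (a + k)/(1 + a)
l = 164836/25 (l = (81 + (-6 + 5)/(1 - 6))² = (81 - 1/(-5))² = (81 - ⅕*(-1))² = (81 + ⅕)² = (406/5)² = 164836/25 ≈ 6593.4)
l - v(-7 - 1*106) = 164836/25 - 1*(-63) = 164836/25 + 63 = 166411/25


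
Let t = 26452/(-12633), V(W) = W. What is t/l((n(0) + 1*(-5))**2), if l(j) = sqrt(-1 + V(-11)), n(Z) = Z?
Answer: 13226*I*sqrt(3)/37899 ≈ 0.60445*I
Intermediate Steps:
t = -26452/12633 (t = 26452*(-1/12633) = -26452/12633 ≈ -2.0939)
l(j) = 2*I*sqrt(3) (l(j) = sqrt(-1 - 11) = sqrt(-12) = 2*I*sqrt(3))
t/l((n(0) + 1*(-5))**2) = -26452*(-I*sqrt(3)/6)/12633 = -(-13226)*I*sqrt(3)/37899 = 13226*I*sqrt(3)/37899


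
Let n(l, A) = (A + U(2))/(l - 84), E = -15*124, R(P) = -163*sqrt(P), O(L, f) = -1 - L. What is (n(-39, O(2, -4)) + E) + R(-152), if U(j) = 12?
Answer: -76263/41 - 326*I*sqrt(38) ≈ -1860.1 - 2009.6*I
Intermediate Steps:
E = -1860
n(l, A) = (12 + A)/(-84 + l) (n(l, A) = (A + 12)/(l - 84) = (12 + A)/(-84 + l))
(n(-39, O(2, -4)) + E) + R(-152) = ((12 + (-1 - 1*2))/(-84 - 39) - 1860) - 326*I*sqrt(38) = ((12 + (-1 - 2))/(-123) - 1860) - 326*I*sqrt(38) = (-(12 - 3)/123 - 1860) - 326*I*sqrt(38) = (-1/123*9 - 1860) - 326*I*sqrt(38) = (-3/41 - 1860) - 326*I*sqrt(38) = -76263/41 - 326*I*sqrt(38)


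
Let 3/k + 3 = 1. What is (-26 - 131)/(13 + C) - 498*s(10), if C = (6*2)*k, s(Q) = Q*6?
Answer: -149243/5 ≈ -29849.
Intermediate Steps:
k = -3/2 (k = 3/(-3 + 1) = 3/(-2) = 3*(-½) = -3/2 ≈ -1.5000)
s(Q) = 6*Q
C = -18 (C = (6*2)*(-3/2) = 12*(-3/2) = -18)
(-26 - 131)/(13 + C) - 498*s(10) = (-26 - 131)/(13 - 18) - 2988*10 = -157/(-5) - 498*60 = -157*(-⅕) - 29880 = 157/5 - 29880 = -149243/5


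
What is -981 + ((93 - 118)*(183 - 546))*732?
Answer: 6641919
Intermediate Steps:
-981 + ((93 - 118)*(183 - 546))*732 = -981 - 25*(-363)*732 = -981 + 9075*732 = -981 + 6642900 = 6641919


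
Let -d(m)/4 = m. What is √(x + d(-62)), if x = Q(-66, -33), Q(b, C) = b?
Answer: √182 ≈ 13.491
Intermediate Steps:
d(m) = -4*m
x = -66
√(x + d(-62)) = √(-66 - 4*(-62)) = √(-66 + 248) = √182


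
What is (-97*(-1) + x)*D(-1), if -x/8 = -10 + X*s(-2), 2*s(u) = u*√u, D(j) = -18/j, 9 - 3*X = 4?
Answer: 3186 + 240*I*√2 ≈ 3186.0 + 339.41*I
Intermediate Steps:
X = 5/3 (X = 3 - ⅓*4 = 3 - 4/3 = 5/3 ≈ 1.6667)
s(u) = u^(3/2)/2 (s(u) = (u*√u)/2 = u^(3/2)/2)
x = 80 + 40*I*√2/3 (x = -8*(-10 + 5*((-2)^(3/2)/2)/3) = -8*(-10 + 5*((-2*I*√2)/2)/3) = -8*(-10 + 5*(-I*√2)/3) = -8*(-10 - 5*I*√2/3) = 80 + 40*I*√2/3 ≈ 80.0 + 18.856*I)
(-97*(-1) + x)*D(-1) = (-97*(-1) + (80 + 40*I*√2/3))*(-18/(-1)) = (97 + (80 + 40*I*√2/3))*(-18*(-1)) = (177 + 40*I*√2/3)*18 = 3186 + 240*I*√2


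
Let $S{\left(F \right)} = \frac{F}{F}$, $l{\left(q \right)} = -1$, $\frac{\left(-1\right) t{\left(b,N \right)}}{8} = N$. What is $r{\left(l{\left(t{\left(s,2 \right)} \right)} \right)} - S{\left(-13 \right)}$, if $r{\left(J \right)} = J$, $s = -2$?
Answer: $-2$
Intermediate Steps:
$t{\left(b,N \right)} = - 8 N$
$S{\left(F \right)} = 1$
$r{\left(l{\left(t{\left(s,2 \right)} \right)} \right)} - S{\left(-13 \right)} = -1 - 1 = -2$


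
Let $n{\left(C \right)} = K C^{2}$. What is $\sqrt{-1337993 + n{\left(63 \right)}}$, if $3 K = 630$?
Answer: $i \sqrt{504503} \approx 710.28 i$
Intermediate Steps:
$K = 210$ ($K = \frac{1}{3} \cdot 630 = 210$)
$n{\left(C \right)} = 210 C^{2}$
$\sqrt{-1337993 + n{\left(63 \right)}} = \sqrt{-1337993 + 210 \cdot 63^{2}} = \sqrt{-1337993 + 210 \cdot 3969} = \sqrt{-1337993 + 833490} = \sqrt{-504503} = i \sqrt{504503}$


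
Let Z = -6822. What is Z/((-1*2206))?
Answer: 3411/1103 ≈ 3.0925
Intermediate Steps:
Z/((-1*2206)) = -6822/((-1*2206)) = -6822/(-2206) = -6822*(-1/2206) = 3411/1103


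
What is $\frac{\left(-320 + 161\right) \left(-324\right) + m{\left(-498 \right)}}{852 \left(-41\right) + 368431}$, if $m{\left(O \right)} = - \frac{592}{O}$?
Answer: $\frac{12827780}{83041251} \approx 0.15447$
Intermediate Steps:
$\frac{\left(-320 + 161\right) \left(-324\right) + m{\left(-498 \right)}}{852 \left(-41\right) + 368431} = \frac{\left(-320 + 161\right) \left(-324\right) - \frac{592}{-498}}{852 \left(-41\right) + 368431} = \frac{\left(-159\right) \left(-324\right) - - \frac{296}{249}}{-34932 + 368431} = \frac{51516 + \frac{296}{249}}{333499} = \frac{12827780}{249} \cdot \frac{1}{333499} = \frac{12827780}{83041251}$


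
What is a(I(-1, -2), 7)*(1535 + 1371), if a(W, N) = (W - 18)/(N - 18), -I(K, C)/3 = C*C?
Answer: 87180/11 ≈ 7925.5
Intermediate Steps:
I(K, C) = -3*C² (I(K, C) = -3*C*C = -3*C²)
a(W, N) = (-18 + W)/(-18 + N)
a(I(-1, -2), 7)*(1535 + 1371) = ((-18 - 3*(-2)²)/(-18 + 7))*(1535 + 1371) = ((-18 - 3*4)/(-11))*2906 = -(-18 - 12)/11*2906 = -1/11*(-30)*2906 = (30/11)*2906 = 87180/11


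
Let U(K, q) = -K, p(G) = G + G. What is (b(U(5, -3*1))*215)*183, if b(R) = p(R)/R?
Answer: 78690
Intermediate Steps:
p(G) = 2*G
b(R) = 2 (b(R) = (2*R)/R = 2)
(b(U(5, -3*1))*215)*183 = (2*215)*183 = 430*183 = 78690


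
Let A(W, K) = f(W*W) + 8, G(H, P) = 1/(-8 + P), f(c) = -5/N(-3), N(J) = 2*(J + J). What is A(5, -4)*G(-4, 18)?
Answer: 101/120 ≈ 0.84167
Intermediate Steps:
N(J) = 4*J (N(J) = 2*(2*J) = 4*J)
f(c) = 5/12 (f(c) = -5/(4*(-3)) = -5/(-12) = -5*(-1/12) = 5/12)
A(W, K) = 101/12 (A(W, K) = 5/12 + 8 = 101/12)
A(5, -4)*G(-4, 18) = 101/(12*(-8 + 18)) = (101/12)/10 = (101/12)*(⅒) = 101/120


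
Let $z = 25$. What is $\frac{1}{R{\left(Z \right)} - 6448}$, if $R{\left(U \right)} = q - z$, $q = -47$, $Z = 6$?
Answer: $- \frac{1}{6520} \approx -0.00015337$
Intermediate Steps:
$R{\left(U \right)} = -72$ ($R{\left(U \right)} = -47 - 25 = -72$)
$\frac{1}{R{\left(Z \right)} - 6448} = \frac{1}{-72 - 6448} = \frac{1}{-6520} = - \frac{1}{6520}$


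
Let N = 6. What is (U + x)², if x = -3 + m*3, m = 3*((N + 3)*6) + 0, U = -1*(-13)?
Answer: 246016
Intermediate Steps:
U = 13
m = 162 (m = 3*((6 + 3)*6) + 0 = 3*(9*6) + 0 = 3*54 + 0 = 162 + 0 = 162)
x = 483 (x = -3 + 162*3 = -3 + 486 = 483)
(U + x)² = (13 + 483)² = 496² = 246016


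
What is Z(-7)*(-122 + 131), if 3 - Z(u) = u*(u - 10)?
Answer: -1044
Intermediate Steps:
Z(u) = 3 - u*(-10 + u) (Z(u) = 3 - u*(u - 10) = 3 - u*(-10 + u))
Z(-7)*(-122 + 131) = (3 - 1*(-7)² + 10*(-7))*(-122 + 131) = (3 - 1*49 - 70)*9 = (3 - 49 - 70)*9 = -116*9 = -1044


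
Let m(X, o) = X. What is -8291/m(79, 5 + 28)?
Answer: -8291/79 ≈ -104.95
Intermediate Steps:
-8291/m(79, 5 + 28) = -8291/79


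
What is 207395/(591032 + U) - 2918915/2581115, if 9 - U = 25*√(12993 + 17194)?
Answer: -140643515761129613/180322164214983738 + 5184875*√30187/349310596806 ≈ -0.77738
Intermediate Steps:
U = 9 - 25*√30187 (U = 9 - 25*√(12993 + 17194) = 9 - 25*√30187 ≈ -4334.6)
207395/(591032 + U) - 2918915/2581115 = 207395/(591032 + (9 - 25*√30187)) - 2918915/2581115 = 207395/(591041 - 25*√30187) - 2918915*1/2581115 = 207395/(591041 - 25*√30187) - 583783/516223 = -583783/516223 + 207395/(591041 - 25*√30187)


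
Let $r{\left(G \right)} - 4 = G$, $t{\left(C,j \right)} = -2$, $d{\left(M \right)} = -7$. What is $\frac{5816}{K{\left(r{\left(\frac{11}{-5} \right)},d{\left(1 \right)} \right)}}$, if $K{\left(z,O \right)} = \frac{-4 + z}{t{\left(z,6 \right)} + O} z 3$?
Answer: $\frac{145400}{33} \approx 4406.1$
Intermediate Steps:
$r{\left(G \right)} = 4 + G$
$K{\left(z,O \right)} = \frac{3 z \left(-4 + z\right)}{-2 + O}$ ($K{\left(z,O \right)} = \frac{-4 + z}{-2 + O} z 3 = \frac{z \left(-4 + z\right)}{-2 + O} 3 = \frac{3 z \left(-4 + z\right)}{-2 + O}$)
$\frac{5816}{K{\left(r{\left(\frac{11}{-5} \right)},d{\left(1 \right)} \right)}} = \frac{5816}{3 \left(4 + \frac{11}{-5}\right) \frac{1}{-2 - 7} \left(-4 + \left(4 + \frac{11}{-5}\right)\right)} = \frac{5816}{3 \left(4 + 11 \left(- \frac{1}{5}\right)\right) \frac{1}{-9} \left(-4 + \left(4 + 11 \left(- \frac{1}{5}\right)\right)\right)} = \frac{5816}{3 \left(4 - \frac{11}{5}\right) \left(- \frac{1}{9}\right) \left(-4 + \left(4 - \frac{11}{5}\right)\right)} = \frac{5816}{3 \cdot \frac{9}{5} \left(- \frac{1}{9}\right) \left(-4 + \frac{9}{5}\right)} = \frac{5816}{3 \cdot \frac{9}{5} \left(- \frac{1}{9}\right) \left(- \frac{11}{5}\right)} = \frac{5816}{\frac{33}{25}} = 5816 \cdot \frac{25}{33} = \frac{145400}{33}$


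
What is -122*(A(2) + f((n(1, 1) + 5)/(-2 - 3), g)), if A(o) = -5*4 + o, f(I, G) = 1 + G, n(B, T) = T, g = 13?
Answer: 488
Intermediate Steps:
A(o) = -20 + o
-122*(A(2) + f((n(1, 1) + 5)/(-2 - 3), g)) = -122*((-20 + 2) + (1 + 13)) = -122*(-18 + 14) = -122*(-4) = 488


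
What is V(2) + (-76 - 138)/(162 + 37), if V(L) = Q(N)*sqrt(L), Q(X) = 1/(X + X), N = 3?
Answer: -214/199 + sqrt(2)/6 ≈ -0.83967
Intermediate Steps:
Q(X) = 1/(2*X)
V(L) = sqrt(L)/6 (V(L) = ((1/2)/3)*sqrt(L) = ((1/2)*(1/3))*sqrt(L) = sqrt(L)/6)
V(2) + (-76 - 138)/(162 + 37) = sqrt(2)/6 + (-76 - 138)/(162 + 37) = sqrt(2)/6 - 214/199 = -214/199 + sqrt(2)/6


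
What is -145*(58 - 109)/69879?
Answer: 2465/23293 ≈ 0.10583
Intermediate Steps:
-145*(58 - 109)/69879 = -145*(-51)*(1/69879) = 7395*(1/69879) = 2465/23293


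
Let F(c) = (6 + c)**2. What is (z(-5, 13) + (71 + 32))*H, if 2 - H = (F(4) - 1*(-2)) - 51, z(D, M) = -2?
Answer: -4949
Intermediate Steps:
H = -49 (H = 2 - (((6 + 4)**2 - 1*(-2)) - 51) = 2 - ((10**2 + 2) - 51) = 2 - ((100 + 2) - 51) = 2 - (102 - 51) = 2 - 1*51 = 2 - 51 = -49)
(z(-5, 13) + (71 + 32))*H = (-2 + (71 + 32))*(-49) = (-2 + 103)*(-49) = 101*(-49) = -4949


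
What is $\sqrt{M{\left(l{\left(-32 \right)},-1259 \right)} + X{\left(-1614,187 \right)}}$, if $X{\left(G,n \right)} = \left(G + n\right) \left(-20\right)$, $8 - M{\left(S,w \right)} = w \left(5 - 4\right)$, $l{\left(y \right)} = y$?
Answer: $\sqrt{29807} \approx 172.65$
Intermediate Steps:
$M{\left(S,w \right)} = 8 - w$ ($M{\left(S,w \right)} = 8 - w \left(5 - 4\right) = 8 - w 1 = 8 - w$)
$X{\left(G,n \right)} = - 20 G - 20 n$
$\sqrt{M{\left(l{\left(-32 \right)},-1259 \right)} + X{\left(-1614,187 \right)}} = \sqrt{\left(8 - -1259\right) - -28540} = \sqrt{\left(8 + 1259\right) + \left(32280 - 3740\right)} = \sqrt{1267 + 28540} = \sqrt{29807}$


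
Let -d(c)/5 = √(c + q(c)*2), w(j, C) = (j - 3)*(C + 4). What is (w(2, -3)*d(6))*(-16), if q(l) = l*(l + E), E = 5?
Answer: -80*√138 ≈ -939.79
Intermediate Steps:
q(l) = l*(5 + l) (q(l) = l*(l + 5) = l*(5 + l))
w(j, C) = (-3 + j)*(4 + C)
d(c) = -5*√(c + 2*c*(5 + c)) (d(c) = -5*√(c + (c*(5 + c))*2) = -5*√(c + 2*c*(5 + c)))
(w(2, -3)*d(6))*(-16) = ((-12 - 3*(-3) + 4*2 - 3*2)*(-5*√6*√(11 + 2*6)))*(-16) = ((-12 + 9 + 8 - 6)*(-5*√6*√(11 + 12)))*(-16) = -(-5)*√(6*23)*(-16) = -(-5)*√138*(-16) = (5*√138)*(-16) = -80*√138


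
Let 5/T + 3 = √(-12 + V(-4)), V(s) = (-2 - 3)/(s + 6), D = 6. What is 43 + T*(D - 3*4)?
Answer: 2201/47 + 30*I*√58/47 ≈ 46.83 + 4.8611*I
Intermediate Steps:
V(s) = -5/(6 + s)
T = 5/(-3 + I*√58/2) (T = 5/(-3 + √(-12 - 5/(6 - 4))) = 5/(-3 + √(-12 - 5/2)) = 5/(-3 + √(-29/2)) = 5/(-3 + I*√58/2) ≈ -0.6383 - 0.81019*I)
43 + T*(D - 3*4) = 43 + (-30/47 - 5*I*√58/47)*(6 - 3*4) = 43 + (-30/47 - 5*I*√58/47)*(6 - 12) = 43 + (-30/47 - 5*I*√58/47)*(-6) = 43 + (180/47 + 30*I*√58/47) = 2201/47 + 30*I*√58/47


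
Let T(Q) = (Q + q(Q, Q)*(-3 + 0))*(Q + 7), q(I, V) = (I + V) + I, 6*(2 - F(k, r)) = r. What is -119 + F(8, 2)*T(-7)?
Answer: -119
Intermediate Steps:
F(k, r) = 2 - r/6
q(I, V) = V + 2*I
T(Q) = -8*Q*(7 + Q) (T(Q) = (Q + (Q + 2*Q)*(-3 + 0))*(Q + 7) = (Q + (3*Q)*(-3))*(7 + Q) = (Q - 9*Q)*(7 + Q) = (-8*Q)*(7 + Q) = -8*Q*(7 + Q))
-119 + F(8, 2)*T(-7) = -119 + (2 - ⅙*2)*(8*(-7)*(-7 - 1*(-7))) = -119 + (2 - ⅓)*(8*(-7)*(-7 + 7)) = -119 + 5*(8*(-7)*0)/3 = -119 + (5/3)*0 = -119 + 0 = -119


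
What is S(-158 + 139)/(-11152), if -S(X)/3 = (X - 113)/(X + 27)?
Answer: -99/22304 ≈ -0.0044387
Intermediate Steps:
S(X) = -3*(-113 + X)/(27 + X) (S(X) = -3*(X - 113)/(X + 27) = -3*(-113 + X)/(27 + X))
S(-158 + 139)/(-11152) = (3*(113 - (-158 + 139))/(27 + (-158 + 139)))/(-11152) = (3*(113 - 1*(-19))/(27 - 19))*(-1/11152) = (3*(113 + 19)/8)*(-1/11152) = (3*(⅛)*132)*(-1/11152) = (99/2)*(-1/11152) = -99/22304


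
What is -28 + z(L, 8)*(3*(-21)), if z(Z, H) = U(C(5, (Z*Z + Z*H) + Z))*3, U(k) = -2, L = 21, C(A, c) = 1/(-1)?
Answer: 350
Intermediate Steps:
C(A, c) = -1 (C(A, c) = 1*(-1) = -1)
z(Z, H) = -6 (z(Z, H) = -2*3 = -6)
-28 + z(L, 8)*(3*(-21)) = -28 - 18*(-21) = -28 - 6*(-63) = -28 + 378 = 350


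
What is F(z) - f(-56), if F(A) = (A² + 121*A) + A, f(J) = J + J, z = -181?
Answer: 10791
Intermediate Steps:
f(J) = 2*J
F(A) = A² + 122*A
F(z) - f(-56) = -181*(122 - 181) - 2*(-56) = -181*(-59) - 1*(-112) = 10679 + 112 = 10791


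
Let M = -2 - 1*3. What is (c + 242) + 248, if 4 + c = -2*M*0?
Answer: 486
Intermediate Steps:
M = -5 (M = -2 - 3 = -5)
c = -4 (c = -4 - 2*(-5)*0 = -4 + 10*0 = -4 + 0 = -4)
(c + 242) + 248 = (-4 + 242) + 248 = 238 + 248 = 486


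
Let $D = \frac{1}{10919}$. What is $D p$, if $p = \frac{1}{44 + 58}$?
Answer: $\frac{1}{1113738} \approx 8.9788 \cdot 10^{-7}$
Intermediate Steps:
$D = \frac{1}{10919} \approx 9.1583 \cdot 10^{-5}$
$p = \frac{1}{102} \approx 0.0098039$
$D p = \frac{1}{10919} \cdot \frac{1}{102} = \frac{1}{1113738}$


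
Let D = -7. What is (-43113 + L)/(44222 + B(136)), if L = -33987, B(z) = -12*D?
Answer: -38550/22153 ≈ -1.7402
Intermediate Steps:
B(z) = 84 (B(z) = -12*(-7) = 84)
(-43113 + L)/(44222 + B(136)) = (-43113 - 33987)/(44222 + 84) = -77100/44306 = -77100*1/44306 = -38550/22153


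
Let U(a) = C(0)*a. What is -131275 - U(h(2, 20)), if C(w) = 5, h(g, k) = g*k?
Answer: -131475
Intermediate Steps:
U(a) = 5*a
-131275 - U(h(2, 20)) = -131275 - 5*2*20 = -131275 - 5*40 = -131275 - 1*200 = -131275 - 200 = -131475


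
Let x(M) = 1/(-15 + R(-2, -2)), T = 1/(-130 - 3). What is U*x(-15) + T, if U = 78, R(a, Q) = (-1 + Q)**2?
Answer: -1730/133 ≈ -13.008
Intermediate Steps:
T = -1/133 (T = 1/(-133) = -1/133 ≈ -0.0075188)
x(M) = -1/6 (x(M) = 1/(-15 + (-1 - 2)**2) = 1/(-15 + (-3)**2) = 1/(-15 + 9) = 1/(-6) = -1/6)
U*x(-15) + T = 78*(-1/6) - 1/133 = -13 - 1/133 = -1730/133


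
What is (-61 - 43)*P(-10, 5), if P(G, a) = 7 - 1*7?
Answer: 0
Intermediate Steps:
P(G, a) = 0 (P(G, a) = 7 - 7 = 0)
(-61 - 43)*P(-10, 5) = (-61 - 43)*0 = -104*0 = 0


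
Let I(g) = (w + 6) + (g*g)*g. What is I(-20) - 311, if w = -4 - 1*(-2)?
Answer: -8307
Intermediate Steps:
w = -2 (w = -4 + 2 = -2)
I(g) = 4 + g³ (I(g) = (-2 + 6) + (g*g)*g = 4 + g²*g = 4 + g³)
I(-20) - 311 = (4 + (-20)³) - 311 = (4 - 8000) - 311 = -7996 - 311 = -8307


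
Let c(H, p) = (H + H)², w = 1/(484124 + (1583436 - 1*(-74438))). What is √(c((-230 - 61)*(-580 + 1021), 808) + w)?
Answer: √302246492878148453078974/2141998 ≈ 2.5666e+5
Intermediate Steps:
w = 1/2141998 (w = 1/(484124 + (1583436 + 74438)) = 1/(484124 + 1657874) = 1/2141998 ≈ 4.6685e-7)
c(H, p) = 4*H² (c(H, p) = (2*H)² = 4*H²)
√(c((-230 - 61)*(-580 + 1021), 808) + w) = √(4*((-230 - 61)*(-580 + 1021))² + 1/2141998) = √(4*(-291*441)² + 1/2141998) = √(4*(-128331)² + 1/2141998) = √(4*16468845561 + 1/2141998) = √(65875382244 + 1/2141998) = √(141104937015883513/2141998) = √302246492878148453078974/2141998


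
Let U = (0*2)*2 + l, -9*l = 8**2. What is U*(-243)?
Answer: 1728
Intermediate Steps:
l = -64/9 (l = -1/9*8**2 = -1/9*64 = -64/9 ≈ -7.1111)
U = -64/9 (U = (0*2)*2 - 64/9 = 0*2 - 64/9 = 0 - 64/9 = -64/9 ≈ -7.1111)
U*(-243) = -64/9*(-243) = 1728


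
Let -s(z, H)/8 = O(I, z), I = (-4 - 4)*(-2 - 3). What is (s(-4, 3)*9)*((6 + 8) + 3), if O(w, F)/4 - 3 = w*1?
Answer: -210528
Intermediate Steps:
I = 40 (I = -8*(-5) = 40)
O(w, F) = 12 + 4*w (O(w, F) = 12 + 4*(w*1) = 12 + 4*w)
s(z, H) = -1376 (s(z, H) = -8*(12 + 4*40) = -8*(12 + 160) = -8*172 = -1376)
(s(-4, 3)*9)*((6 + 8) + 3) = (-1376*9)*((6 + 8) + 3) = -12384*(14 + 3) = -12384*17 = -210528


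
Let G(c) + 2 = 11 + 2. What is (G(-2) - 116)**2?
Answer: 11025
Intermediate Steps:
G(c) = 11 (G(c) = -2 + (11 + 2) = -2 + 13 = 11)
(G(-2) - 116)**2 = (11 - 116)**2 = (-105)**2 = 11025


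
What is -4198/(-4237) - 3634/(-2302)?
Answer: 12530527/4876787 ≈ 2.5694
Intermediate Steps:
-4198/(-4237) - 3634/(-2302) = -4198*(-1/4237) - 3634*(-1/2302) = 4198/4237 + 1817/1151 = 12530527/4876787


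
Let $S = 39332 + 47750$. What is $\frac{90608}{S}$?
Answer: $\frac{45304}{43541} \approx 1.0405$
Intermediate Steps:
$S = 87082$
$\frac{90608}{S} = \frac{90608}{87082} = 90608 \cdot \frac{1}{87082} = \frac{45304}{43541}$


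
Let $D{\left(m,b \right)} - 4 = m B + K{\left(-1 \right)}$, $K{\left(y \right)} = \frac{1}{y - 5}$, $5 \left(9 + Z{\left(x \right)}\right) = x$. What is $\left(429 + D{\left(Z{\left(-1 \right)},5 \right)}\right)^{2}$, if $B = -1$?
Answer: $\frac{175854121}{900} \approx 1.9539 \cdot 10^{5}$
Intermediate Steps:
$Z{\left(x \right)} = -9 + \frac{x}{5}$
$K{\left(y \right)} = \frac{1}{-5 + y}$
$D{\left(m,b \right)} = \frac{23}{6} - m$ ($D{\left(m,b \right)} = 4 + \left(m \left(-1\right) + \frac{1}{-5 - 1}\right) = 4 - \left(\frac{1}{6} + m\right) = \frac{23}{6} - m$)
$\left(429 + D{\left(Z{\left(-1 \right)},5 \right)}\right)^{2} = \left(429 + \left(\frac{23}{6} - \left(-9 + \frac{1}{5} \left(-1\right)\right)\right)\right)^{2} = \left(429 + \left(\frac{23}{6} - \left(-9 - \frac{1}{5}\right)\right)\right)^{2} = \left(429 + \left(\frac{23}{6} - - \frac{46}{5}\right)\right)^{2} = \left(429 + \left(\frac{23}{6} + \frac{46}{5}\right)\right)^{2} = \left(429 + \frac{391}{30}\right)^{2} = \left(\frac{13261}{30}\right)^{2} = \frac{175854121}{900}$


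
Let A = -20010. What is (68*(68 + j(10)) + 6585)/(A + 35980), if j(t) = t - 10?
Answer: 11209/15970 ≈ 0.70188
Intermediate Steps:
j(t) = -10 + t
(68*(68 + j(10)) + 6585)/(A + 35980) = (68*(68 + (-10 + 10)) + 6585)/(-20010 + 35980) = (68*(68 + 0) + 6585)/15970 = (68*68 + 6585)*(1/15970) = (4624 + 6585)*(1/15970) = 11209*(1/15970) = 11209/15970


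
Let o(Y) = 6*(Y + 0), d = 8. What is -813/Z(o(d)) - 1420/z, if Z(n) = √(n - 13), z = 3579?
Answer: -1420/3579 - 813*√35/35 ≈ -137.82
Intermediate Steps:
o(Y) = 6*Y
Z(n) = √(-13 + n)
-813/Z(o(d)) - 1420/z = -813/√(-13 + 6*8) - 1420/3579 = -813/√(-13 + 48) - 1420*1/3579 = -813*√35/35 - 1420/3579 = -1420/3579 - 813*√35/35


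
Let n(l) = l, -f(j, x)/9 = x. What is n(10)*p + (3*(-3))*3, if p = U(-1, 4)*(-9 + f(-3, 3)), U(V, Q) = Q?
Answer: -1467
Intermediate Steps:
f(j, x) = -9*x
p = -144 (p = 4*(-9 - 9*3) = 4*(-9 - 27) = 4*(-36) = -144)
n(10)*p + (3*(-3))*3 = 10*(-144) + (3*(-3))*3 = -1440 - 9*3 = -1440 - 27 = -1467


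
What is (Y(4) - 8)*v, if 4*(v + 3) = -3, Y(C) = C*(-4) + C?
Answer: 75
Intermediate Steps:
Y(C) = -3*C (Y(C) = -4*C + C = -3*C)
v = -15/4 (v = -3 + (1/4)*(-3) = -3 - 3/4 = -15/4 ≈ -3.7500)
(Y(4) - 8)*v = (-3*4 - 8)*(-15/4) = (-12 - 8)*(-15/4) = -20*(-15/4) = 75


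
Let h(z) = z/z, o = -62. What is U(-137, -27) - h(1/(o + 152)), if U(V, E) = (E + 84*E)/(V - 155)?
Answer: 2003/292 ≈ 6.8596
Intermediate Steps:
U(V, E) = 85*E/(-155 + V) (U(V, E) = (85*E)/(-155 + V) = 85*E/(-155 + V))
h(z) = 1
U(-137, -27) - h(1/(o + 152)) = 85*(-27)/(-155 - 137) - 1*1 = 85*(-27)/(-292) - 1 = 85*(-27)*(-1/292) - 1 = 2295/292 - 1 = 2003/292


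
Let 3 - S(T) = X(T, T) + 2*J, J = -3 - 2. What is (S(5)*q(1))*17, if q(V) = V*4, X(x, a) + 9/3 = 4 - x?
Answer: 1156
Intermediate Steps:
X(x, a) = 1 - x (X(x, a) = -3 + (4 - x) = 1 - x)
J = -5
q(V) = 4*V
S(T) = 12 + T (S(T) = 3 - ((1 - T) + 2*(-5)) = 3 - ((1 - T) - 10) = 3 - (-9 - T) = 3 + (9 + T) = 12 + T)
(S(5)*q(1))*17 = ((12 + 5)*(4*1))*17 = (17*4)*17 = 68*17 = 1156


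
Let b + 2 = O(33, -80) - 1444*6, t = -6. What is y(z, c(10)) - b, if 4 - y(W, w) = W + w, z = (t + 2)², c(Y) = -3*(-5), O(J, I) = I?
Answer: 8719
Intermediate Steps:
c(Y) = 15
z = 16 (z = (-6 + 2)² = (-4)² = 16)
y(W, w) = 4 - W - w (y(W, w) = 4 - (W + w) = 4 + (-W - w) = 4 - W - w)
b = -8746 (b = -2 + (-80 - 1444*6) = -2 + (-80 - 8664) = -2 - 8744 = -8746)
y(z, c(10)) - b = (4 - 1*16 - 1*15) - 1*(-8746) = (4 - 16 - 15) + 8746 = -27 + 8746 = 8719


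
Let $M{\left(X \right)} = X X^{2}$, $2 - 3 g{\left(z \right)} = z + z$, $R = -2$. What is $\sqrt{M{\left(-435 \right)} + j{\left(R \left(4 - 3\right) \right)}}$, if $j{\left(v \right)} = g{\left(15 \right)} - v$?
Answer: $\frac{i \sqrt{740815941}}{3} \approx 9072.6 i$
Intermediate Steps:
$g{\left(z \right)} = \frac{2}{3} - \frac{2 z}{3}$ ($g{\left(z \right)} = \frac{2}{3} - \frac{z + z}{3} = \frac{2}{3} - \frac{2 z}{3}$)
$j{\left(v \right)} = - \frac{28}{3} - v$ ($j{\left(v \right)} = \left(\frac{2}{3} - 10\right) - v = - \frac{28}{3} - v$)
$M{\left(X \right)} = X^{3}$
$\sqrt{M{\left(-435 \right)} + j{\left(R \left(4 - 3\right) \right)}} = \sqrt{\left(-435\right)^{3} - \left(\frac{28}{3} - 2 \left(4 - 3\right)\right)} = \sqrt{-82312875 - \left(\frac{28}{3} - 2\right)} = \sqrt{-82312875 - \frac{22}{3}} = \sqrt{- \frac{246938647}{3}} = \frac{i \sqrt{740815941}}{3}$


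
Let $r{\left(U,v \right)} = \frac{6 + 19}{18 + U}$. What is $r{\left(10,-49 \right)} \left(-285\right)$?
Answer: $- \frac{7125}{28} \approx -254.46$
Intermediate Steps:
$r{\left(U,v \right)} = \frac{25}{18 + U}$
$r{\left(10,-49 \right)} \left(-285\right) = \frac{25}{18 + 10} \left(-285\right) = \frac{25}{28} \left(-285\right) = - \frac{7125}{28}$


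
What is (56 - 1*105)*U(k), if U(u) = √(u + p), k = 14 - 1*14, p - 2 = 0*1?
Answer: -49*√2 ≈ -69.297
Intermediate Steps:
p = 2 (p = 2 + 0*1 = 2 + 0 = 2)
k = 0 (k = 14 - 14 = 0)
U(u) = √(2 + u) (U(u) = √(u + 2) = √(2 + u))
(56 - 1*105)*U(k) = (56 - 1*105)*√(2 + 0) = (56 - 105)*√2 = -49*√2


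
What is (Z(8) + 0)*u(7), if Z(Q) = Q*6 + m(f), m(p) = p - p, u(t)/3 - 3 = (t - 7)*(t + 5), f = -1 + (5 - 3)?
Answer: 432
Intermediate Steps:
f = 1 (f = -1 + 2 = 1)
u(t) = 9 + 3*(-7 + t)*(5 + t) (u(t) = 9 + 3*((t - 7)*(t + 5)) = 9 + 3*((-7 + t)*(5 + t)) = 9 + 3*(-7 + t)*(5 + t))
m(p) = 0
Z(Q) = 6*Q (Z(Q) = Q*6 + 0 = 6*Q + 0 = 6*Q)
(Z(8) + 0)*u(7) = (6*8 + 0)*(-96 - 6*7 + 3*7**2) = (48 + 0)*(-96 - 42 + 3*49) = 48*(-96 - 42 + 147) = 48*9 = 432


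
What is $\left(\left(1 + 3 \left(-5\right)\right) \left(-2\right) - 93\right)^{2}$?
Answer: $4225$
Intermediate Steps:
$\left(\left(1 + 3 \left(-5\right)\right) \left(-2\right) - 93\right)^{2} = \left(\left(1 - 15\right) \left(-2\right) - 93\right)^{2} = \left(\left(-14\right) \left(-2\right) - 93\right)^{2} = \left(28 - 93\right)^{2} = \left(-65\right)^{2} = 4225$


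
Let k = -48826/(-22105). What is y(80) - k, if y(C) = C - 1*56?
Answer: 481694/22105 ≈ 21.791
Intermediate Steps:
k = 48826/22105 (k = -48826*(-1/22105) = 48826/22105 ≈ 2.2088)
y(C) = -56 + C (y(C) = C - 56 = -56 + C)
y(80) - k = (-56 + 80) - 1*48826/22105 = 24 - 48826/22105 = 481694/22105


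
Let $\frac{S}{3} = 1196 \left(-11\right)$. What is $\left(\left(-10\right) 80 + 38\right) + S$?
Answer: $-40230$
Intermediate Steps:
$S = -39468$ ($S = 3 \cdot 1196 \left(-11\right) = 3 \left(-13156\right) = -39468$)
$\left(\left(-10\right) 80 + 38\right) + S = \left(\left(-10\right) 80 + 38\right) - 39468 = \left(-800 + 38\right) - 39468 = -762 - 39468 = -40230$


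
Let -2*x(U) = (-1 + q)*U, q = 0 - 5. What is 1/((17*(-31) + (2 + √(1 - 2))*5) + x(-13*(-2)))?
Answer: -439/192746 - 5*I/192746 ≈ -0.0022776 - 2.5941e-5*I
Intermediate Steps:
q = -5
x(U) = 3*U (x(U) = -(-1 - 5)*U/2 = -(-3)*U = 3*U)
1/((17*(-31) + (2 + √(1 - 2))*5) + x(-13*(-2))) = 1/((17*(-31) + (2 + √(1 - 2))*5) + 3*(-13*(-2))) = 1/((-527 + (2 + √(-1))*5) + 3*26) = 1/((-527 + (2 + I)*5) + 78) = 1/((-527 + (10 + 5*I)) + 78) = 1/((-517 + 5*I) + 78) = 1/(-439 + 5*I) = (-439 - 5*I)/192746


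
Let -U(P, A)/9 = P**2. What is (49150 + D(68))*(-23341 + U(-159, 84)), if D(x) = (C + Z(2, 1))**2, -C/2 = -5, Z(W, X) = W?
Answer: -12366385780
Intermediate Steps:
C = 10 (C = -2*(-5) = 10)
U(P, A) = -9*P**2
D(x) = 144 (D(x) = (10 + 2)**2 = 12**2 = 144)
(49150 + D(68))*(-23341 + U(-159, 84)) = (49150 + 144)*(-23341 - 9*(-159)**2) = 49294*(-23341 - 9*25281) = 49294*(-23341 - 227529) = 49294*(-250870) = -12366385780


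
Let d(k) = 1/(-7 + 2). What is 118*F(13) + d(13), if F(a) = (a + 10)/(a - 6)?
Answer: 13563/35 ≈ 387.51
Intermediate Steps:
d(k) = -1/5 (d(k) = 1/(-5) = -1/5)
F(a) = (10 + a)/(-6 + a)
118*F(13) + d(13) = 118*((10 + 13)/(-6 + 13)) - 1/5 = 118*(23/7) - 1/5 = 2714/7 - 1/5 = 13563/35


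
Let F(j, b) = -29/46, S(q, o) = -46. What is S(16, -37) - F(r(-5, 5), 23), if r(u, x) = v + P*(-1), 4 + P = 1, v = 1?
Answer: -2087/46 ≈ -45.370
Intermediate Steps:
P = -3 (P = -4 + 1 = -3)
r(u, x) = 4 (r(u, x) = 1 - 3*(-1) = 1 + 3 = 4)
F(j, b) = -29/46 (F(j, b) = -29*1/46 = -29/46)
S(16, -37) - F(r(-5, 5), 23) = -46 - 1*(-29/46) = -46 + 29/46 = -2087/46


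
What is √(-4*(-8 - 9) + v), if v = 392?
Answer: 2*√115 ≈ 21.448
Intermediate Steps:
√(-4*(-8 - 9) + v) = √(-4*(-8 - 9) + 392) = √(-4*(-17) + 392) = √(68 + 392) = √460 = 2*√115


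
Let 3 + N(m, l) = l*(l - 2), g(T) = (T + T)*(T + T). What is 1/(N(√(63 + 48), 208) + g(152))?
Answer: 1/135261 ≈ 7.3931e-6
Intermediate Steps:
g(T) = 4*T² (g(T) = (2*T)*(2*T) = 4*T²)
N(m, l) = -3 + l*(-2 + l) (N(m, l) = -3 + l*(l - 2) = -3 + l*(-2 + l))
1/(N(√(63 + 48), 208) + g(152)) = 1/((-3 + 208² - 2*208) + 4*152²) = 1/((-3 + 43264 - 416) + 4*23104) = 1/(42845 + 92416) = 1/135261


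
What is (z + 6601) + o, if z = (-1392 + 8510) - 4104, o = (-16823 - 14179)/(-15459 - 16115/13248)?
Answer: 1969725659901/204816947 ≈ 9617.0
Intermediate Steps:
o = 410714496/204816947 (o = -31002/(-15459 - 16115*1/13248) = -31002/(-15459 - 16115/13248) = -31002/(-204816947/13248) = -31002*(-13248/204816947) = 410714496/204816947 ≈ 2.0053)
z = 3014 (z = 7118 - 4104 = 3014)
(z + 6601) + o = (3014 + 6601) + 410714496/204816947 = 9615 + 410714496/204816947 = 1969725659901/204816947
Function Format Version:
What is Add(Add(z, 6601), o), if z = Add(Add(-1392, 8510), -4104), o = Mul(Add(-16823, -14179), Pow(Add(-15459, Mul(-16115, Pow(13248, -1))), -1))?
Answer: Rational(1969725659901, 204816947) ≈ 9617.0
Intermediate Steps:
o = Rational(410714496, 204816947) (o = Mul(-31002, Pow(Add(-15459, Mul(-16115, Rational(1, 13248))), -1)) = Mul(-31002, Pow(Add(-15459, Rational(-16115, 13248)), -1)) = Mul(-31002, Pow(Rational(-204816947, 13248), -1)) = Mul(-31002, Rational(-13248, 204816947)) = Rational(410714496, 204816947) ≈ 2.0053)
z = 3014 (z = Add(7118, -4104) = 3014)
Add(Add(z, 6601), o) = Add(Add(3014, 6601), Rational(410714496, 204816947)) = Add(9615, Rational(410714496, 204816947)) = Rational(1969725659901, 204816947)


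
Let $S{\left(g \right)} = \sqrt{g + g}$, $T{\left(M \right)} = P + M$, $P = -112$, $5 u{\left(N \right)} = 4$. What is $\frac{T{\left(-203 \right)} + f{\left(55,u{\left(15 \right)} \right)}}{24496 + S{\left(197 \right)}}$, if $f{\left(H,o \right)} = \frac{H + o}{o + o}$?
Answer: $- \frac{1143657}{100008937} + \frac{747 \sqrt{394}}{1600142992} \approx -0.011426$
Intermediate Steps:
$u{\left(N \right)} = \frac{4}{5}$ ($u{\left(N \right)} = \frac{1}{5} \cdot 4 = \frac{4}{5}$)
$f{\left(H,o \right)} = \frac{H + o}{2 o}$
$T{\left(M \right)} = -112 + M$
$S{\left(g \right)} = \sqrt{2} \sqrt{g}$ ($S{\left(g \right)} = \sqrt{2 g} = \sqrt{2} \sqrt{g}$)
$\frac{T{\left(-203 \right)} + f{\left(55,u{\left(15 \right)} \right)}}{24496 + S{\left(197 \right)}} = \frac{\left(-112 - 203\right) + \frac{55 + \frac{4}{5}}{2 \cdot \frac{4}{5}}}{24496 + \sqrt{2} \sqrt{197}} = \frac{-315 + \frac{1}{2} \cdot \frac{5}{4} \cdot \frac{279}{5}}{24496 + \sqrt{394}} = \frac{-315 + \frac{279}{8}}{24496 + \sqrt{394}} = - \frac{2241}{8 \left(24496 + \sqrt{394}\right)}$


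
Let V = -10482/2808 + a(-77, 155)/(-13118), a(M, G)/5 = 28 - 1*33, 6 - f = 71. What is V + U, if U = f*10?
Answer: -2006700523/3069612 ≈ -653.73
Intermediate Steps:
f = -65 (f = 6 - 1*71 = 6 - 71 = -65)
a(M, G) = -25 (a(M, G) = 5*(28 - 1*33) = 5*(28 - 33) = 5*(-5) = -25)
V = -11452723/3069612 (V = -10482/2808 - 25/(-13118) = -10482*1/2808 - 25*(-1/13118) = -1747/468 + 25/13118 = -11452723/3069612 ≈ -3.7310)
U = -650 (U = -65*10 = -650)
V + U = -11452723/3069612 - 650 = -2006700523/3069612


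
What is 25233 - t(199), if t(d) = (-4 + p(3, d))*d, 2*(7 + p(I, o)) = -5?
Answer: 55839/2 ≈ 27920.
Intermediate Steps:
p(I, o) = -19/2 (p(I, o) = -7 + (1/2)*(-5) = -7 - 5/2 = -19/2)
t(d) = -27*d/2 (t(d) = (-4 - 19/2)*d = -27*d/2)
25233 - t(199) = 25233 - (-27)*199/2 = 25233 - 1*(-5373/2) = 25233 + 5373/2 = 55839/2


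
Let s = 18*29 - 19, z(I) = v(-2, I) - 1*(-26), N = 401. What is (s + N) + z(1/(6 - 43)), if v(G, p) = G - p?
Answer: 34337/37 ≈ 928.03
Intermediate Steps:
z(I) = 24 - I (z(I) = (-2 - I) - 1*(-26) = (-2 - I) + 26 = 24 - I)
s = 503 (s = 522 - 19 = 503)
(s + N) + z(1/(6 - 43)) = (503 + 401) + (24 - 1/(6 - 43)) = 904 + (24 - 1/(-37)) = 904 + (24 - 1*(-1/37)) = 904 + (24 + 1/37) = 904 + 889/37 = 34337/37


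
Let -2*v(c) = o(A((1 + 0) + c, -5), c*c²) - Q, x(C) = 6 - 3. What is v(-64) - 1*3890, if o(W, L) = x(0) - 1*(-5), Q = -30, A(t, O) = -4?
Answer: -3909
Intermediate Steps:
x(C) = 3
o(W, L) = 8 (o(W, L) = 3 - 1*(-5) = 3 + 5 = 8)
v(c) = -19 (v(c) = -(8 - 1*(-30))/2 = -(8 + 30)/2 = -½*38 = -19)
v(-64) - 1*3890 = -19 - 1*3890 = -19 - 3890 = -3909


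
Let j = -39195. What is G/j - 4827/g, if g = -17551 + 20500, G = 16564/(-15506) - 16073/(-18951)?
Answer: -9265889965091386/5660908069449555 ≈ -1.6368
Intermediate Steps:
G = -32338213/146927103 (G = 16564*(-1/15506) - 16073*(-1/18951) = -8282/7753 + 16073/18951 = -32338213/146927103 ≈ -0.22010)
g = 2949
G/j - 4827/g = -32338213/146927103/(-39195) - 4827/2949 = -32338213/146927103*(-1/39195) - 4827*1/2949 = 32338213/5758807802085 - 1609/983 = -9265889965091386/5660908069449555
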